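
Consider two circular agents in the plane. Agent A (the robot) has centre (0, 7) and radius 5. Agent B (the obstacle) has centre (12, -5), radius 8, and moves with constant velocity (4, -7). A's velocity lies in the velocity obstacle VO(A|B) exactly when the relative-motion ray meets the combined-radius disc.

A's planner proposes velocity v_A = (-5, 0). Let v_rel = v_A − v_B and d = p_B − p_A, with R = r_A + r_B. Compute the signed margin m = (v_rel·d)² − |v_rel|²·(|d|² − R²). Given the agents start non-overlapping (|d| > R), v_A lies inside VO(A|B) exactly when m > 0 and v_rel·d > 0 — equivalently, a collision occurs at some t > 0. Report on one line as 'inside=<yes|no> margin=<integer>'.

d = (12, -12),  |d|² = 288;  R = 5+8 = 13,  c = 288−13² = 119
v_rel = (-9, 7),  |v_rel|² = 130;  v_rel·d = (-9)·(12) + (7)·(-12) = -192
130·t² + 384·t + 119 = 0  ⇒  m = (-192)² − 130·119 = 21394
m = 21394 > 0,  v_rel·d = -192 < 0  ⇒  outside

inside=no margin=21394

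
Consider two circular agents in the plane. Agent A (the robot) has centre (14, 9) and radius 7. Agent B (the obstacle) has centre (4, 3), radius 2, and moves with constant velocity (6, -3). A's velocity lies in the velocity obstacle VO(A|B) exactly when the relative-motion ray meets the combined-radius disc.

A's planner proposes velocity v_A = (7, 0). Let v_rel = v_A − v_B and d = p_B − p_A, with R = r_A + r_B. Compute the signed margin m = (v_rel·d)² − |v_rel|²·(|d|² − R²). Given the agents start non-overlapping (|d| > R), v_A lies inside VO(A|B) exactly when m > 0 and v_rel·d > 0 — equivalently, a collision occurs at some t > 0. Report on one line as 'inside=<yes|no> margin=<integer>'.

d = (-10, -6),  |d|² = 136;  R = 7+2 = 9,  c = 136−9² = 55
v_rel = (1, 3),  |v_rel|² = 10;  v_rel·d = (1)·(-10) + (3)·(-6) = -28
10·t² + 56·t + 55 = 0  ⇒  m = (-28)² − 10·55 = 234
m = 234 > 0,  v_rel·d = -28 < 0  ⇒  outside

inside=no margin=234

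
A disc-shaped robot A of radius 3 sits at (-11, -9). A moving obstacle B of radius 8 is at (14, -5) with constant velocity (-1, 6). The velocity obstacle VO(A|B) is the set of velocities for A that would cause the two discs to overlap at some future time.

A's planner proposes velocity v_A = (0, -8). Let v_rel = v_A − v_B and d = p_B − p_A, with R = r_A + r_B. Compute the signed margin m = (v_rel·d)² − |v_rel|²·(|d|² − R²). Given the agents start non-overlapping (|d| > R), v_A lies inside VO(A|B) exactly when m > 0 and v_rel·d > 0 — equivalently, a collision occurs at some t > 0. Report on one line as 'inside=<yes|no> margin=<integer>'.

d = (25, 4),  |d|² = 641;  R = 3+8 = 11,  c = 641−11² = 520
v_rel = (1, -14),  |v_rel|² = 197;  v_rel·d = (1)·(25) + (-14)·(4) = -31
197·t² + 62·t + 520 = 0  ⇒  m = (-31)² − 197·520 = -101479
m = -101479 < 0,  v_rel·d = -31 < 0  ⇒  outside

inside=no margin=-101479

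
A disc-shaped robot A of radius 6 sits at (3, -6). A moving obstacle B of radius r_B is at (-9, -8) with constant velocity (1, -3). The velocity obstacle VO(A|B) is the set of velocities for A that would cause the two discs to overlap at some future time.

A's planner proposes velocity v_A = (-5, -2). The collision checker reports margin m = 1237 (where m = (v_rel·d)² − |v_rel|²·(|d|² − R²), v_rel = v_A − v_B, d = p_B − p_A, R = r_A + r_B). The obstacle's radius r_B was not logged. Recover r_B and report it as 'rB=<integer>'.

m = 1237
d = (-12, -2);  v_rel = (-6, 1),  |v_rel|² = 37
v_rel×d = (-6)·(-2) − (1)·(-12) = 24
since m = R²·37 − 24²:  R² = (576 + 1237) / 37 = 49
R = √49 = 7  ⇒  r_B = 7 − 6 = 1

rB=1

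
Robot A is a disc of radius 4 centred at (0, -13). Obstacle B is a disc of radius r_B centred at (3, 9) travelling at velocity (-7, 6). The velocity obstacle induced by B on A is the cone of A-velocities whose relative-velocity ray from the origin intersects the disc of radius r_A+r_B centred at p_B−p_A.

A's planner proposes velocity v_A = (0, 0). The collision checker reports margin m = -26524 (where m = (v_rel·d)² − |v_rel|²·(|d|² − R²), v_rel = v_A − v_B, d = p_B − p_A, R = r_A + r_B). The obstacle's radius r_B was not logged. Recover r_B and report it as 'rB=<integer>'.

m = -26524
d = (3, 22);  v_rel = (7, -6),  |v_rel|² = 85
v_rel×d = (7)·(22) − (-6)·(3) = 172
since m = R²·85 − 172²:  R² = (29584 + -26524) / 85 = 36
R = √36 = 6  ⇒  r_B = 6 − 4 = 2

rB=2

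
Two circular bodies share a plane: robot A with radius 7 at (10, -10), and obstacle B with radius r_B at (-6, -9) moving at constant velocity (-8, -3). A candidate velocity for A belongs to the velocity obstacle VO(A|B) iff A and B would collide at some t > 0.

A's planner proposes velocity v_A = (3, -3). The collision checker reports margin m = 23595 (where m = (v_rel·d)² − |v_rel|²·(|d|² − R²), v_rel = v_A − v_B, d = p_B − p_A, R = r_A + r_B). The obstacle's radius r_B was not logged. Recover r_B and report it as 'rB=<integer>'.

m = 23595
d = (-16, 1);  v_rel = (11, 0),  |v_rel|² = 121
v_rel×d = (11)·(1) − (0)·(-16) = 11
since m = R²·121 − 11²:  R² = (121 + 23595) / 121 = 196
R = √196 = 14  ⇒  r_B = 14 − 7 = 7

rB=7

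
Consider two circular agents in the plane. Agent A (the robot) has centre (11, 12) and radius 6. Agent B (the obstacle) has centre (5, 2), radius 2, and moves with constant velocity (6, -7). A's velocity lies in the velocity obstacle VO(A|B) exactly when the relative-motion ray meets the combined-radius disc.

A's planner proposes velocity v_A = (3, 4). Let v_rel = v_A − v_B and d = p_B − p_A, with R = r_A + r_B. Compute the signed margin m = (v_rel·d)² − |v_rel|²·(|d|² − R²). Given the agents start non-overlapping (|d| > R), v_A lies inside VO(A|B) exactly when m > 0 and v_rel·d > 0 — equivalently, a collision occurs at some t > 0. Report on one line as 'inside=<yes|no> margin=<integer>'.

d = (-6, -10),  |d|² = 136;  R = 6+2 = 8,  c = 136−8² = 72
v_rel = (-3, 11),  |v_rel|² = 130;  v_rel·d = (-3)·(-6) + (11)·(-10) = -92
130·t² + 184·t + 72 = 0  ⇒  m = (-92)² − 130·72 = -896
m = -896 < 0,  v_rel·d = -92 < 0  ⇒  outside

inside=no margin=-896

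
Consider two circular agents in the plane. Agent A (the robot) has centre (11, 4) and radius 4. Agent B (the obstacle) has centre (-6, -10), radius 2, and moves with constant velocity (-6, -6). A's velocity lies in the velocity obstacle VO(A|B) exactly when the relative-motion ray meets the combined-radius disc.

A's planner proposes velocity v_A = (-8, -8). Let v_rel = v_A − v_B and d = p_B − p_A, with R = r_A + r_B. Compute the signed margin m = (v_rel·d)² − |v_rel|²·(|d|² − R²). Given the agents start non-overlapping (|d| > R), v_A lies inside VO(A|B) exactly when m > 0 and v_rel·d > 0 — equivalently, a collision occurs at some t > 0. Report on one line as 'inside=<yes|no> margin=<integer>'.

d = (-17, -14),  |d|² = 485;  R = 4+2 = 6,  c = 485−6² = 449
v_rel = (-2, -2),  |v_rel|² = 8;  v_rel·d = (-2)·(-17) + (-2)·(-14) = 62
8·t² − 124·t + 449 = 0  ⇒  m = 62² − 8·449 = 252
m = 252 > 0,  v_rel·d = 62 > 0  ⇒  inside

inside=yes margin=252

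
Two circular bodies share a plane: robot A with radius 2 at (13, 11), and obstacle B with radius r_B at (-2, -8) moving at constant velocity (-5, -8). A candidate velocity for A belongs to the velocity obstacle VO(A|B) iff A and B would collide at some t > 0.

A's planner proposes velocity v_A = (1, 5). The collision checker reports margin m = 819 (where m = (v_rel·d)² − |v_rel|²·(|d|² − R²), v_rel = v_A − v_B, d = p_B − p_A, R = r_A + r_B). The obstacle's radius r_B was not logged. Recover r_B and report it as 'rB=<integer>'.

m = 819
d = (-15, -19);  v_rel = (6, 13),  |v_rel|² = 205
v_rel×d = (6)·(-19) − (13)·(-15) = 81
since m = R²·205 − 81²:  R² = (6561 + 819) / 205 = 36
R = √36 = 6  ⇒  r_B = 6 − 2 = 4

rB=4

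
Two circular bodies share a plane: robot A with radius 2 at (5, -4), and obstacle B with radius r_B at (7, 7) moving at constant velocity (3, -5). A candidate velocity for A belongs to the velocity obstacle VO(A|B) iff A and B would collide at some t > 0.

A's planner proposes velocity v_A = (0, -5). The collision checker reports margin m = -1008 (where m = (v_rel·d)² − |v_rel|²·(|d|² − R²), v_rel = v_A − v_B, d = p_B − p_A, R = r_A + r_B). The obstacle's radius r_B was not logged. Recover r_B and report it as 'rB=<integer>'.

m = -1008
d = (2, 11);  v_rel = (-3, 0),  |v_rel|² = 9
v_rel×d = (-3)·(11) − (0)·(2) = -33
since m = R²·9 − (-33)²:  R² = (1089 + -1008) / 9 = 9
R = √9 = 3  ⇒  r_B = 3 − 2 = 1

rB=1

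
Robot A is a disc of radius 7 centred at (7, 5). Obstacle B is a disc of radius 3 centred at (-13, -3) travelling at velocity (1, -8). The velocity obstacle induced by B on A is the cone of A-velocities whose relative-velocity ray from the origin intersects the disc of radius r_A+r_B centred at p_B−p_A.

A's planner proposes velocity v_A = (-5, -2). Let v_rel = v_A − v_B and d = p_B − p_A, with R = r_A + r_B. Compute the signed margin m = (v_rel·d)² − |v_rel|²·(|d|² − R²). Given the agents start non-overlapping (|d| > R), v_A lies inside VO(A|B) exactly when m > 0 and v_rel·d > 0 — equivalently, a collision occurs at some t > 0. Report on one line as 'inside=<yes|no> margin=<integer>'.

d = (-20, -8),  |d|² = 464;  R = 7+3 = 10,  c = 464−10² = 364
v_rel = (-6, 6),  |v_rel|² = 72;  v_rel·d = (-6)·(-20) + (6)·(-8) = 72
72·t² − 144·t + 364 = 0  ⇒  m = 72² − 72·364 = -21024
m = -21024 < 0,  v_rel·d = 72 > 0  ⇒  outside

inside=no margin=-21024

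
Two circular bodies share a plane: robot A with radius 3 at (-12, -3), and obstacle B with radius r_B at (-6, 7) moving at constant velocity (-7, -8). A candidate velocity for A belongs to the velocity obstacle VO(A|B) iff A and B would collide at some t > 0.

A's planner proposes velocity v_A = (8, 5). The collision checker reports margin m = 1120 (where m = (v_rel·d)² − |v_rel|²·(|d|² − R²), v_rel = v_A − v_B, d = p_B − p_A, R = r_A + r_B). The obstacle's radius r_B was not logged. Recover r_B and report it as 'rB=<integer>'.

m = 1120
d = (6, 10);  v_rel = (15, 13),  |v_rel|² = 394
v_rel×d = (15)·(10) − (13)·(6) = 72
since m = R²·394 − 72²:  R² = (5184 + 1120) / 394 = 16
R = √16 = 4  ⇒  r_B = 4 − 3 = 1

rB=1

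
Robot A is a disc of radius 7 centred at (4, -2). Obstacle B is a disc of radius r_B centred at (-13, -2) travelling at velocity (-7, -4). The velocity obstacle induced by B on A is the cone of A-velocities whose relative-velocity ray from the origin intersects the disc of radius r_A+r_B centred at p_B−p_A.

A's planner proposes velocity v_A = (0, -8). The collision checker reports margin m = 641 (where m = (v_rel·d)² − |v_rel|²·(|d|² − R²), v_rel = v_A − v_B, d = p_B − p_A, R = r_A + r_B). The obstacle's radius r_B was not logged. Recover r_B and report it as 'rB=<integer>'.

m = 641
d = (-17, 0);  v_rel = (7, -4),  |v_rel|² = 65
v_rel×d = (7)·(0) − (-4)·(-17) = -68
since m = R²·65 − (-68)²:  R² = (4624 + 641) / 65 = 81
R = √81 = 9  ⇒  r_B = 9 − 7 = 2

rB=2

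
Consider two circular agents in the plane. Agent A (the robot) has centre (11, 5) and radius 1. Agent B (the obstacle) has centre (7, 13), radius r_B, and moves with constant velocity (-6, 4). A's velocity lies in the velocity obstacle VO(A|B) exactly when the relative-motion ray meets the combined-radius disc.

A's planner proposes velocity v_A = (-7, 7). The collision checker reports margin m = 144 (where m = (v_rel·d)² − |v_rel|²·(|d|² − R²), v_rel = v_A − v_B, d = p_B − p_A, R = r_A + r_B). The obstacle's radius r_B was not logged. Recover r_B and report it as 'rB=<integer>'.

m = 144
d = (-4, 8);  v_rel = (-1, 3),  |v_rel|² = 10
v_rel×d = (-1)·(8) − (3)·(-4) = 4
since m = R²·10 − 4²:  R² = (16 + 144) / 10 = 16
R = √16 = 4  ⇒  r_B = 4 − 1 = 3

rB=3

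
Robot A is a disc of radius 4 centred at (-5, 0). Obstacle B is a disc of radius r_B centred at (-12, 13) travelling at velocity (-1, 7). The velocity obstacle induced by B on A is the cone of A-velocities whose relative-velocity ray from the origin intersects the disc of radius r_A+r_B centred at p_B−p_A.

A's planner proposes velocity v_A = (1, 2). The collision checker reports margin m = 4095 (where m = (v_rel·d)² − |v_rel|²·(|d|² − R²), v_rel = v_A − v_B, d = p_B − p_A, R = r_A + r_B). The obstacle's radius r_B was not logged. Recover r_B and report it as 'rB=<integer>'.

m = 4095
d = (-7, 13);  v_rel = (2, -5),  |v_rel|² = 29
v_rel×d = (2)·(13) − (-5)·(-7) = -9
since m = R²·29 − (-9)²:  R² = (81 + 4095) / 29 = 144
R = √144 = 12  ⇒  r_B = 12 − 4 = 8

rB=8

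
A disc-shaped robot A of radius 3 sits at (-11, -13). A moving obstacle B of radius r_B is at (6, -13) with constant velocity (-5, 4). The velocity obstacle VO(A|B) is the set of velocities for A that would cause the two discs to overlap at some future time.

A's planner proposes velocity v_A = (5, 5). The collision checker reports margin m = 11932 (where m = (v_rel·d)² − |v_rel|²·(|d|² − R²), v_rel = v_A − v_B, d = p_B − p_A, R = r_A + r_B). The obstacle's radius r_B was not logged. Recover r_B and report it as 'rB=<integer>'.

m = 11932
d = (17, 0);  v_rel = (10, 1),  |v_rel|² = 101
v_rel×d = (10)·(0) − (1)·(17) = -17
since m = R²·101 − (-17)²:  R² = (289 + 11932) / 101 = 121
R = √121 = 11  ⇒  r_B = 11 − 3 = 8

rB=8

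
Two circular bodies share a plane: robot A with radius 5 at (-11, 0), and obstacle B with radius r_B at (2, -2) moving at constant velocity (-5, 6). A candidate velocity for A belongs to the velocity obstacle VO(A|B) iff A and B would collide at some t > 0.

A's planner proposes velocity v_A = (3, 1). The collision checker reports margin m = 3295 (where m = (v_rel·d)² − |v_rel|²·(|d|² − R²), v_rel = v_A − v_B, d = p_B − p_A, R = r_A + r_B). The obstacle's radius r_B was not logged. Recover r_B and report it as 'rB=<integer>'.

m = 3295
d = (13, -2);  v_rel = (8, -5),  |v_rel|² = 89
v_rel×d = (8)·(-2) − (-5)·(13) = 49
since m = R²·89 − 49²:  R² = (2401 + 3295) / 89 = 64
R = √64 = 8  ⇒  r_B = 8 − 5 = 3

rB=3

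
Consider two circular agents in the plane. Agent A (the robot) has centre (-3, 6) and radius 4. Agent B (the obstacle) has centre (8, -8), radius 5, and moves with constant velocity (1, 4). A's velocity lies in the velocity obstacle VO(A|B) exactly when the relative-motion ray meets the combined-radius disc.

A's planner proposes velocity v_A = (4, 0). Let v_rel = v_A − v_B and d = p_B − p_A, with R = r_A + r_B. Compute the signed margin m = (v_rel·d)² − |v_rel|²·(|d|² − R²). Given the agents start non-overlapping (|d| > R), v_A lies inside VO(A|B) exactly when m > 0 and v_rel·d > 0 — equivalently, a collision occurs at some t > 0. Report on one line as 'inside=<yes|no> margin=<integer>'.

d = (11, -14),  |d|² = 317;  R = 4+5 = 9,  c = 317−9² = 236
v_rel = (3, -4),  |v_rel|² = 25;  v_rel·d = (3)·(11) + (-4)·(-14) = 89
25·t² − 178·t + 236 = 0  ⇒  m = 89² − 25·236 = 2021
m = 2021 > 0,  v_rel·d = 89 > 0  ⇒  inside

inside=yes margin=2021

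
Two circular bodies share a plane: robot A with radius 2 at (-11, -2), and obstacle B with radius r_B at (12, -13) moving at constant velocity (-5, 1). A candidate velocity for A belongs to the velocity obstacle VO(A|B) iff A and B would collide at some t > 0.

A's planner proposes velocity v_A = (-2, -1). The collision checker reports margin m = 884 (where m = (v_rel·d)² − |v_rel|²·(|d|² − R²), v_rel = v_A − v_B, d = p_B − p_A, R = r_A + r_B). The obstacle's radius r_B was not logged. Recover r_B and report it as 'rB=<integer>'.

m = 884
d = (23, -11);  v_rel = (3, -2),  |v_rel|² = 13
v_rel×d = (3)·(-11) − (-2)·(23) = 13
since m = R²·13 − 13²:  R² = (169 + 884) / 13 = 81
R = √81 = 9  ⇒  r_B = 9 − 2 = 7

rB=7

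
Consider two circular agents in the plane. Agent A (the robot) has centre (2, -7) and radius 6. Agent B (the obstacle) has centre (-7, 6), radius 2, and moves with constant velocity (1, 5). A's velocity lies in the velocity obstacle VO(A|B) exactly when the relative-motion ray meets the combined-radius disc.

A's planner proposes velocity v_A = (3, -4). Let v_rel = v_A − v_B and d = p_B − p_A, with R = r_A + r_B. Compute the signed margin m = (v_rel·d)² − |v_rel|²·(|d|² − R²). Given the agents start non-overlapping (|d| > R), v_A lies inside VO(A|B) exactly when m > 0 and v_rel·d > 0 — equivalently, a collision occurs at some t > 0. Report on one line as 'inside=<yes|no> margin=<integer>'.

d = (-9, 13),  |d|² = 250;  R = 6+2 = 8,  c = 250−8² = 186
v_rel = (2, -9),  |v_rel|² = 85;  v_rel·d = (2)·(-9) + (-9)·(13) = -135
85·t² + 270·t + 186 = 0  ⇒  m = (-135)² − 85·186 = 2415
m = 2415 > 0,  v_rel·d = -135 < 0  ⇒  outside

inside=no margin=2415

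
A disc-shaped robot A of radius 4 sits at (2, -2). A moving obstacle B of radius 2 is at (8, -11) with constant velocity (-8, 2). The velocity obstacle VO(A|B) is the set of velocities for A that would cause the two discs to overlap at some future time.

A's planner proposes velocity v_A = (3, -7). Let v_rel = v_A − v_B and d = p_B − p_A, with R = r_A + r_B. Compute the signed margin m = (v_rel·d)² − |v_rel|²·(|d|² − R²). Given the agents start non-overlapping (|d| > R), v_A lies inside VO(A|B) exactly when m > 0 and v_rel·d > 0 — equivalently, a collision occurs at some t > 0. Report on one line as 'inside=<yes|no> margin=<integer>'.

d = (6, -9),  |d|² = 117;  R = 4+2 = 6,  c = 117−6² = 81
v_rel = (11, -9),  |v_rel|² = 202;  v_rel·d = (11)·(6) + (-9)·(-9) = 147
202·t² − 294·t + 81 = 0  ⇒  m = 147² − 202·81 = 5247
m = 5247 > 0,  v_rel·d = 147 > 0  ⇒  inside

inside=yes margin=5247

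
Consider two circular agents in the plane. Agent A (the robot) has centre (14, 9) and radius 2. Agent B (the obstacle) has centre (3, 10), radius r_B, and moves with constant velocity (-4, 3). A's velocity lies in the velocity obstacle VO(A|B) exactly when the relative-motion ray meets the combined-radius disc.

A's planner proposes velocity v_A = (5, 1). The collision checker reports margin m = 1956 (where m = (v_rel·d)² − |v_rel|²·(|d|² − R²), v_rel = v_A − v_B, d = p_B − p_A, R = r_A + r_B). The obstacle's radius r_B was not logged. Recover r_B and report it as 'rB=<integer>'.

m = 1956
d = (-11, 1);  v_rel = (9, -2),  |v_rel|² = 85
v_rel×d = (9)·(1) − (-2)·(-11) = -13
since m = R²·85 − (-13)²:  R² = (169 + 1956) / 85 = 25
R = √25 = 5  ⇒  r_B = 5 − 2 = 3

rB=3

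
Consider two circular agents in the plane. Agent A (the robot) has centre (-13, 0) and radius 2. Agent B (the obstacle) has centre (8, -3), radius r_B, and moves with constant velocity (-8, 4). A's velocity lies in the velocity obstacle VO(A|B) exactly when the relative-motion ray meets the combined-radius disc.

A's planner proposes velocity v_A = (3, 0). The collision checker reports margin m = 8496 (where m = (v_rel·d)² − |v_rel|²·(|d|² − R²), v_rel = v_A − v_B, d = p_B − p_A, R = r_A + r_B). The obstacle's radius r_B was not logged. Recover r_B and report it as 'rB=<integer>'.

m = 8496
d = (21, -3);  v_rel = (11, -4),  |v_rel|² = 137
v_rel×d = (11)·(-3) − (-4)·(21) = 51
since m = R²·137 − 51²:  R² = (2601 + 8496) / 137 = 81
R = √81 = 9  ⇒  r_B = 9 − 2 = 7

rB=7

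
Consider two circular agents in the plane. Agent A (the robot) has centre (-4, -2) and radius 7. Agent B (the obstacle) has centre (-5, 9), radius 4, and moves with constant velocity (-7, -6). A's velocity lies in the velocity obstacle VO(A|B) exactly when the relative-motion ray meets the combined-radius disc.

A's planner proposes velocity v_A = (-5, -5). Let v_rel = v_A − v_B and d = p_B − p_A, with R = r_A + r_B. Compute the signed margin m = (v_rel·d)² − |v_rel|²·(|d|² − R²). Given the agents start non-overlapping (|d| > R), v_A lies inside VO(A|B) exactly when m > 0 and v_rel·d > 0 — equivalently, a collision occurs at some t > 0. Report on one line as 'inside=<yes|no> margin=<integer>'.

d = (-1, 11),  |d|² = 122;  R = 7+4 = 11,  c = 122−11² = 1
v_rel = (2, 1),  |v_rel|² = 5;  v_rel·d = (2)·(-1) + (1)·(11) = 9
5·t² − 18·t + 1 = 0  ⇒  m = 9² − 5·1 = 76
m = 76 > 0,  v_rel·d = 9 > 0  ⇒  inside

inside=yes margin=76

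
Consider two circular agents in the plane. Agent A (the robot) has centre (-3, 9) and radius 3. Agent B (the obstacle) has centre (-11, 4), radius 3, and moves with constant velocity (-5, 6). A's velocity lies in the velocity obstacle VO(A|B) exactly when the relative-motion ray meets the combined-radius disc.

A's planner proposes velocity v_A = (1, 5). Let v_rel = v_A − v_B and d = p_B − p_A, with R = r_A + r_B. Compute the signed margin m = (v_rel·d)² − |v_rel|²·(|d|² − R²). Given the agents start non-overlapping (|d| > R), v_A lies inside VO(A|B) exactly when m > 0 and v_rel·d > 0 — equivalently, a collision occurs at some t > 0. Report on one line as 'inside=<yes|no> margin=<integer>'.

d = (-8, -5),  |d|² = 89;  R = 3+3 = 6,  c = 89−6² = 53
v_rel = (6, -1),  |v_rel|² = 37;  v_rel·d = (6)·(-8) + (-1)·(-5) = -43
37·t² + 86·t + 53 = 0  ⇒  m = (-43)² − 37·53 = -112
m = -112 < 0,  v_rel·d = -43 < 0  ⇒  outside

inside=no margin=-112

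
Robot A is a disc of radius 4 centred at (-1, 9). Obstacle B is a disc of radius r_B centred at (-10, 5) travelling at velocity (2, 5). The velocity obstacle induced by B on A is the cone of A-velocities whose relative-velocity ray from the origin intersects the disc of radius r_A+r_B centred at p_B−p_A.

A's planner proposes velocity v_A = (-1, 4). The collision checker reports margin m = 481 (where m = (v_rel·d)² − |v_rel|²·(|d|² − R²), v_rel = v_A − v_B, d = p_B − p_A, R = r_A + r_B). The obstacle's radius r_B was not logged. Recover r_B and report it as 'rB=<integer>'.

m = 481
d = (-9, -4);  v_rel = (-3, -1),  |v_rel|² = 10
v_rel×d = (-3)·(-4) − (-1)·(-9) = 3
since m = R²·10 − 3²:  R² = (9 + 481) / 10 = 49
R = √49 = 7  ⇒  r_B = 7 − 4 = 3

rB=3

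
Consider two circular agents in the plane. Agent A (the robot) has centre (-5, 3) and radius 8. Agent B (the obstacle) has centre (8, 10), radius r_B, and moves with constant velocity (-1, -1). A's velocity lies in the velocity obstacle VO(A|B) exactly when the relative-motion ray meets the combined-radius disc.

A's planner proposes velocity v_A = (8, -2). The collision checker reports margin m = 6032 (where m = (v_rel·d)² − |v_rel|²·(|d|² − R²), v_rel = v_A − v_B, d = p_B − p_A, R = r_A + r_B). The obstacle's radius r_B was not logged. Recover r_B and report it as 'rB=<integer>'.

m = 6032
d = (13, 7);  v_rel = (9, -1),  |v_rel|² = 82
v_rel×d = (9)·(7) − (-1)·(13) = 76
since m = R²·82 − 76²:  R² = (5776 + 6032) / 82 = 144
R = √144 = 12  ⇒  r_B = 12 − 8 = 4

rB=4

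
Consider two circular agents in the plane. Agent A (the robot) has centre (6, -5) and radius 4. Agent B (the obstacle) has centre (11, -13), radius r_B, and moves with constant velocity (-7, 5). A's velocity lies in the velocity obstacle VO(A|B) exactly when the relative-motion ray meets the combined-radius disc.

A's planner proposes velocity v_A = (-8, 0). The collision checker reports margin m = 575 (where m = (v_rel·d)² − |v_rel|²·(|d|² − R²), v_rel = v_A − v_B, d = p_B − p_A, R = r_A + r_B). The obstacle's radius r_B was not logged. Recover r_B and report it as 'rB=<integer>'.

m = 575
d = (5, -8);  v_rel = (-1, -5),  |v_rel|² = 26
v_rel×d = (-1)·(-8) − (-5)·(5) = 33
since m = R²·26 − 33²:  R² = (1089 + 575) / 26 = 64
R = √64 = 8  ⇒  r_B = 8 − 4 = 4

rB=4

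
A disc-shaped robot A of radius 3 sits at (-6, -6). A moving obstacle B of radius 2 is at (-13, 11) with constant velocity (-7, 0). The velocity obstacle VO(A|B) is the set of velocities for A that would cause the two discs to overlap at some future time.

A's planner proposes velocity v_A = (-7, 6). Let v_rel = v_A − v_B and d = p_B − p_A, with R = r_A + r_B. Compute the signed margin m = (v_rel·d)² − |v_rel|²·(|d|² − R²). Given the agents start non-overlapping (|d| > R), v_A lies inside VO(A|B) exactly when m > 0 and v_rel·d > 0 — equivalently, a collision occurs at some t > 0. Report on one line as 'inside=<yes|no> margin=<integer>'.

d = (-7, 17),  |d|² = 338;  R = 3+2 = 5,  c = 338−5² = 313
v_rel = (0, 6),  |v_rel|² = 36;  v_rel·d = (0)·(-7) + (6)·(17) = 102
36·t² − 204·t + 313 = 0  ⇒  m = 102² − 36·313 = -864
m = -864 < 0,  v_rel·d = 102 > 0  ⇒  outside

inside=no margin=-864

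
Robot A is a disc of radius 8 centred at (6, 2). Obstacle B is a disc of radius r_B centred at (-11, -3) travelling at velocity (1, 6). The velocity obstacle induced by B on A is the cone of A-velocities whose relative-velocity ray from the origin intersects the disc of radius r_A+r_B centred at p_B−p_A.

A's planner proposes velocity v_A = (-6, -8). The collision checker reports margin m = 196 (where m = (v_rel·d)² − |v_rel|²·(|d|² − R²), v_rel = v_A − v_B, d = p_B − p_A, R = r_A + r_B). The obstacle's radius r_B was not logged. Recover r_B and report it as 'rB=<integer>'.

m = 196
d = (-17, -5);  v_rel = (-7, -14),  |v_rel|² = 245
v_rel×d = (-7)·(-5) − (-14)·(-17) = -203
since m = R²·245 − (-203)²:  R² = (41209 + 196) / 245 = 169
R = √169 = 13  ⇒  r_B = 13 − 8 = 5

rB=5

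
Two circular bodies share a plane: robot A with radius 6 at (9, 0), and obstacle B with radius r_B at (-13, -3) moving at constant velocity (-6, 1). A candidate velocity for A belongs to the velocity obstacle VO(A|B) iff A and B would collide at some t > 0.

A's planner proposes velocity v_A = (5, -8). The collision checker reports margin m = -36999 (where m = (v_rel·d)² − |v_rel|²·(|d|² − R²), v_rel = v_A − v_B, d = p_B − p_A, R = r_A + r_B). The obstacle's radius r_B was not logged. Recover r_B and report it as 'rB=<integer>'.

m = -36999
d = (-22, -3);  v_rel = (11, -9),  |v_rel|² = 202
v_rel×d = (11)·(-3) − (-9)·(-22) = -231
since m = R²·202 − (-231)²:  R² = (53361 + -36999) / 202 = 81
R = √81 = 9  ⇒  r_B = 9 − 6 = 3

rB=3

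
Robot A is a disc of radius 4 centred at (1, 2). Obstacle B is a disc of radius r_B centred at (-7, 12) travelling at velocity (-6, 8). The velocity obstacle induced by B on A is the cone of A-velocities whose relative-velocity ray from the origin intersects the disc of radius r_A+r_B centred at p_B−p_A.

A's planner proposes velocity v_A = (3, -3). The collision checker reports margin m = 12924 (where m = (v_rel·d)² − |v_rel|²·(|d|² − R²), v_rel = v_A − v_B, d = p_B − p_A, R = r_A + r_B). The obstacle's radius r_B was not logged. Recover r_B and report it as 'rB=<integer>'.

m = 12924
d = (-8, 10);  v_rel = (9, -11),  |v_rel|² = 202
v_rel×d = (9)·(10) − (-11)·(-8) = 2
since m = R²·202 − 2²:  R² = (4 + 12924) / 202 = 64
R = √64 = 8  ⇒  r_B = 8 − 4 = 4

rB=4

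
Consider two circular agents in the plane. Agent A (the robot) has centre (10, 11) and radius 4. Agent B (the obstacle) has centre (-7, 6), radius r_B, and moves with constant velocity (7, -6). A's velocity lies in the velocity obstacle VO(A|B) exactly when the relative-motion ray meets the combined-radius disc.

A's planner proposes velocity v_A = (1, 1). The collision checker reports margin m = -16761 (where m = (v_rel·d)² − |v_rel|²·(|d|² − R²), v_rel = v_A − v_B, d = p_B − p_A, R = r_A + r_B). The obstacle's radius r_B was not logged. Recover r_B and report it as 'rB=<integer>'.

m = -16761
d = (-17, -5);  v_rel = (-6, 7),  |v_rel|² = 85
v_rel×d = (-6)·(-5) − (7)·(-17) = 149
since m = R²·85 − 149²:  R² = (22201 + -16761) / 85 = 64
R = √64 = 8  ⇒  r_B = 8 − 4 = 4

rB=4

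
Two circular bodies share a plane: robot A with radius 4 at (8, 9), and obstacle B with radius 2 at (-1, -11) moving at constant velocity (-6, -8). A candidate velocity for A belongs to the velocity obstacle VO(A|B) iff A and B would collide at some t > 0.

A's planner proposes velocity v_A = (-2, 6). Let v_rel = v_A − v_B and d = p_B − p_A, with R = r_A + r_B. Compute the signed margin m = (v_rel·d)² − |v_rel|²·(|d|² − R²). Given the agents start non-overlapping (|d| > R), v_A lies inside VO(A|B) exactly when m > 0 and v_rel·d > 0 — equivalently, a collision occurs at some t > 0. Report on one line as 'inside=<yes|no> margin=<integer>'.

d = (-9, -20),  |d|² = 481;  R = 4+2 = 6,  c = 481−6² = 445
v_rel = (4, 14),  |v_rel|² = 212;  v_rel·d = (4)·(-9) + (14)·(-20) = -316
212·t² + 632·t + 445 = 0  ⇒  m = (-316)² − 212·445 = 5516
m = 5516 > 0,  v_rel·d = -316 < 0  ⇒  outside

inside=no margin=5516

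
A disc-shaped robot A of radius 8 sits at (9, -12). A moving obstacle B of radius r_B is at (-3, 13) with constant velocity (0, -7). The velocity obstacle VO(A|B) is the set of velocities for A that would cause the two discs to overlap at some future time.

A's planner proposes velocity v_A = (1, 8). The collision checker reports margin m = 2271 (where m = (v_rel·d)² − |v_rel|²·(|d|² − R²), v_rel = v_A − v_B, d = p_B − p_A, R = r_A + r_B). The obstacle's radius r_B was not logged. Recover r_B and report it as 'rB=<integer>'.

m = 2271
d = (-12, 25);  v_rel = (1, 15),  |v_rel|² = 226
v_rel×d = (1)·(25) − (15)·(-12) = 205
since m = R²·226 − 205²:  R² = (42025 + 2271) / 226 = 196
R = √196 = 14  ⇒  r_B = 14 − 8 = 6

rB=6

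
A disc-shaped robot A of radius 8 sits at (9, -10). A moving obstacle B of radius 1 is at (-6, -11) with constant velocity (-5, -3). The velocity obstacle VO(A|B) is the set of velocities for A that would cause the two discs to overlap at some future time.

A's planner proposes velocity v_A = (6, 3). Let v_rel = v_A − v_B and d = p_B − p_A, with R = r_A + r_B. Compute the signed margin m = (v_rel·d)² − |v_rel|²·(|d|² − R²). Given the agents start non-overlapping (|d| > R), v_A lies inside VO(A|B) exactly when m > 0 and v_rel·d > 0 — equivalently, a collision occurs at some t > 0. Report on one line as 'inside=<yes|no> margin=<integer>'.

d = (-15, -1),  |d|² = 226;  R = 8+1 = 9,  c = 226−9² = 145
v_rel = (11, 6),  |v_rel|² = 157;  v_rel·d = (11)·(-15) + (6)·(-1) = -171
157·t² + 342·t + 145 = 0  ⇒  m = (-171)² − 157·145 = 6476
m = 6476 > 0,  v_rel·d = -171 < 0  ⇒  outside

inside=no margin=6476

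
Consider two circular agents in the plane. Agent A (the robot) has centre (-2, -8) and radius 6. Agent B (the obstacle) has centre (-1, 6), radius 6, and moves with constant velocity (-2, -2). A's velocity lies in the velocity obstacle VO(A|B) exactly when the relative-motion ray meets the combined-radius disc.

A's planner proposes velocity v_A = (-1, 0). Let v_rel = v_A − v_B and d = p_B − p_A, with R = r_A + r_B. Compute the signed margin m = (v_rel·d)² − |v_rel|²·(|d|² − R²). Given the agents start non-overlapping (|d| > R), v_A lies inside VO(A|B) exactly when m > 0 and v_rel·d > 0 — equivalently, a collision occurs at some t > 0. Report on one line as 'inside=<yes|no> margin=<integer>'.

d = (1, 14),  |d|² = 197;  R = 6+6 = 12,  c = 197−12² = 53
v_rel = (1, 2),  |v_rel|² = 5;  v_rel·d = (1)·(1) + (2)·(14) = 29
5·t² − 58·t + 53 = 0  ⇒  m = 29² − 5·53 = 576
m = 576 > 0,  v_rel·d = 29 > 0  ⇒  inside

inside=yes margin=576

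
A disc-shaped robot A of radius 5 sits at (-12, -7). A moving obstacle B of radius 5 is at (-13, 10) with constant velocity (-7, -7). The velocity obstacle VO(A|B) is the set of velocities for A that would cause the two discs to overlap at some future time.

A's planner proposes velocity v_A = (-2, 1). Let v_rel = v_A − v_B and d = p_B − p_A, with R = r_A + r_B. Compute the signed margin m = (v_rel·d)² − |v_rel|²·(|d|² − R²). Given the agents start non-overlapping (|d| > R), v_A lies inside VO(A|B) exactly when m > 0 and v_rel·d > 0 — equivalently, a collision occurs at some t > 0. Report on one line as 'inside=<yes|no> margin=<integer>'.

d = (-1, 17),  |d|² = 290;  R = 5+5 = 10,  c = 290−10² = 190
v_rel = (5, 8),  |v_rel|² = 89;  v_rel·d = (5)·(-1) + (8)·(17) = 131
89·t² − 262·t + 190 = 0  ⇒  m = 131² − 89·190 = 251
m = 251 > 0,  v_rel·d = 131 > 0  ⇒  inside

inside=yes margin=251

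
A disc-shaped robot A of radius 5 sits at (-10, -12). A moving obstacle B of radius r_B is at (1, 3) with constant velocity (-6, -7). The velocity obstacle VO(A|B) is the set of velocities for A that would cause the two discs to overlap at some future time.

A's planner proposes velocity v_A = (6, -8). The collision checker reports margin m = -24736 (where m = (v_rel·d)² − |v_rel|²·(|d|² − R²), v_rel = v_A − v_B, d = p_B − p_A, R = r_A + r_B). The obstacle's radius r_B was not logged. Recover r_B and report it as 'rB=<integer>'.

m = -24736
d = (11, 15);  v_rel = (12, -1),  |v_rel|² = 145
v_rel×d = (12)·(15) − (-1)·(11) = 191
since m = R²·145 − 191²:  R² = (36481 + -24736) / 145 = 81
R = √81 = 9  ⇒  r_B = 9 − 5 = 4

rB=4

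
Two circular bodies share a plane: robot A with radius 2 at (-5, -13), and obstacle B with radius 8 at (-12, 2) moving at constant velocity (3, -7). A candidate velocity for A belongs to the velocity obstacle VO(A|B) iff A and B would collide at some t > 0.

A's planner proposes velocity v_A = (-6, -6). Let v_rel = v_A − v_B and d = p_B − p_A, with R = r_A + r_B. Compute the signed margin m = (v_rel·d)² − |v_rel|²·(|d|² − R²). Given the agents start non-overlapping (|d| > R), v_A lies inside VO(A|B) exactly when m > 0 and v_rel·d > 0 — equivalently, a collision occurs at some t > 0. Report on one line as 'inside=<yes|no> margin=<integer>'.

d = (-7, 15),  |d|² = 274;  R = 2+8 = 10,  c = 274−10² = 174
v_rel = (-9, 1),  |v_rel|² = 82;  v_rel·d = (-9)·(-7) + (1)·(15) = 78
82·t² − 156·t + 174 = 0  ⇒  m = 78² − 82·174 = -8184
m = -8184 < 0,  v_rel·d = 78 > 0  ⇒  outside

inside=no margin=-8184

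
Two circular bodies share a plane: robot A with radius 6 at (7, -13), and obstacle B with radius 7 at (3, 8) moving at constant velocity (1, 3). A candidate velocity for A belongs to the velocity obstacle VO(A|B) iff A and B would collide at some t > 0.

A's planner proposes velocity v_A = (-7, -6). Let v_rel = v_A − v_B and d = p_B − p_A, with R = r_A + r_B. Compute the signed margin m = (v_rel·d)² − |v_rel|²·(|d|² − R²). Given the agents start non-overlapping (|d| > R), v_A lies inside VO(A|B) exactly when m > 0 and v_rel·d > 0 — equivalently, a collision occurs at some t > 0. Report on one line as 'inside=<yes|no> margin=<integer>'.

d = (-4, 21),  |d|² = 457;  R = 6+7 = 13,  c = 457−13² = 288
v_rel = (-8, -9),  |v_rel|² = 145;  v_rel·d = (-8)·(-4) + (-9)·(21) = -157
145·t² + 314·t + 288 = 0  ⇒  m = (-157)² − 145·288 = -17111
m = -17111 < 0,  v_rel·d = -157 < 0  ⇒  outside

inside=no margin=-17111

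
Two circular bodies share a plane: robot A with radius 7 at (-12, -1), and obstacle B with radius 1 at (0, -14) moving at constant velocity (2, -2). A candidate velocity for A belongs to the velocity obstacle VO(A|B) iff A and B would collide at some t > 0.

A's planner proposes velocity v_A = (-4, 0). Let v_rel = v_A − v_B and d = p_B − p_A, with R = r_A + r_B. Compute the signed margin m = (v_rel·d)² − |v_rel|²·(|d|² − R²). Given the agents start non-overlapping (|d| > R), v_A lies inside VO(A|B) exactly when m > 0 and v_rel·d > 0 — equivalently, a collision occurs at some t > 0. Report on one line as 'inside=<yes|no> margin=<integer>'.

d = (12, -13),  |d|² = 313;  R = 7+1 = 8,  c = 313−8² = 249
v_rel = (-6, 2),  |v_rel|² = 40;  v_rel·d = (-6)·(12) + (2)·(-13) = -98
40·t² + 196·t + 249 = 0  ⇒  m = (-98)² − 40·249 = -356
m = -356 < 0,  v_rel·d = -98 < 0  ⇒  outside

inside=no margin=-356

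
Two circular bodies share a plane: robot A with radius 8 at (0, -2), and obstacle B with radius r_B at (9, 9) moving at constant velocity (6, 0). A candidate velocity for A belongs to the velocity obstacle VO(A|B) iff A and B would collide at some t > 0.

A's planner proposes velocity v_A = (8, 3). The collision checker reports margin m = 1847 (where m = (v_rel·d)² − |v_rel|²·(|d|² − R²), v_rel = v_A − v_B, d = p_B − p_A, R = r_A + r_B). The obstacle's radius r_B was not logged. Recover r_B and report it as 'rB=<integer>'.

m = 1847
d = (9, 11);  v_rel = (2, 3),  |v_rel|² = 13
v_rel×d = (2)·(11) − (3)·(9) = -5
since m = R²·13 − (-5)²:  R² = (25 + 1847) / 13 = 144
R = √144 = 12  ⇒  r_B = 12 − 8 = 4

rB=4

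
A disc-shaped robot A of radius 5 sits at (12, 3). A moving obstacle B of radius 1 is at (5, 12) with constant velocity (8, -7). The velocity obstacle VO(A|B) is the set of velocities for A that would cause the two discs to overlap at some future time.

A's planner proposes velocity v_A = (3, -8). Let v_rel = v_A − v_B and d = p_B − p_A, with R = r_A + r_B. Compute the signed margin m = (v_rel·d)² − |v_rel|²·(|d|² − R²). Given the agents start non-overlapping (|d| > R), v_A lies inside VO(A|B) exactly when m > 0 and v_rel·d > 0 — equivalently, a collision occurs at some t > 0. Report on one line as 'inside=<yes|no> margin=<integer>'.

d = (-7, 9),  |d|² = 130;  R = 5+1 = 6,  c = 130−6² = 94
v_rel = (-5, -1),  |v_rel|² = 26;  v_rel·d = (-5)·(-7) + (-1)·(9) = 26
26·t² − 52·t + 94 = 0  ⇒  m = 26² − 26·94 = -1768
m = -1768 < 0,  v_rel·d = 26 > 0  ⇒  outside

inside=no margin=-1768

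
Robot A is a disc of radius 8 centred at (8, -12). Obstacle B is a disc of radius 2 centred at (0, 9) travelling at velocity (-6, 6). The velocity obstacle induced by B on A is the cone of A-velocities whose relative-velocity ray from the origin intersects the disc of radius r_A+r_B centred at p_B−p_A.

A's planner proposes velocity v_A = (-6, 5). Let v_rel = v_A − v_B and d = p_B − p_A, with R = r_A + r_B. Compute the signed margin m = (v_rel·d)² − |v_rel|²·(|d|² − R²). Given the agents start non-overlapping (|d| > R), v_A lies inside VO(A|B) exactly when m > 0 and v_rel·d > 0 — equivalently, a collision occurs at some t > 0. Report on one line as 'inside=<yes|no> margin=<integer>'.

d = (-8, 21),  |d|² = 505;  R = 8+2 = 10,  c = 505−10² = 405
v_rel = (0, -1),  |v_rel|² = 1;  v_rel·d = (0)·(-8) + (-1)·(21) = -21
1·t² + 42·t + 405 = 0  ⇒  m = (-21)² − 1·405 = 36
m = 36 > 0,  v_rel·d = -21 < 0  ⇒  outside

inside=no margin=36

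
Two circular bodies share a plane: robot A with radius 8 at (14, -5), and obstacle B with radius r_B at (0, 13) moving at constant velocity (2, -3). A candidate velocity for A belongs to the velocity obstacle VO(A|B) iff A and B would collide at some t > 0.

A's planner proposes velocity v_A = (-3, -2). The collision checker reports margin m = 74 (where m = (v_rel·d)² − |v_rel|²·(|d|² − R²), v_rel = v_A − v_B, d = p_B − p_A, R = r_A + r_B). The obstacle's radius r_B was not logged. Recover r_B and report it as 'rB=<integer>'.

m = 74
d = (-14, 18);  v_rel = (-5, 1),  |v_rel|² = 26
v_rel×d = (-5)·(18) − (1)·(-14) = -76
since m = R²·26 − (-76)²:  R² = (5776 + 74) / 26 = 225
R = √225 = 15  ⇒  r_B = 15 − 8 = 7

rB=7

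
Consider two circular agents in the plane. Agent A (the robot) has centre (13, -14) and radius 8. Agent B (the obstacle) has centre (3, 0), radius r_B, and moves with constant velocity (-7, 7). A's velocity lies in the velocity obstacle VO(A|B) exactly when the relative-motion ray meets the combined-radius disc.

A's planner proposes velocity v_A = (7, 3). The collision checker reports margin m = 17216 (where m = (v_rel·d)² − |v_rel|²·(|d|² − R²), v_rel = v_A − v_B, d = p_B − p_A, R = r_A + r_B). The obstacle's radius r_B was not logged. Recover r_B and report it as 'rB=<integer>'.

m = 17216
d = (-10, 14);  v_rel = (14, -4),  |v_rel|² = 212
v_rel×d = (14)·(14) − (-4)·(-10) = 156
since m = R²·212 − 156²:  R² = (24336 + 17216) / 212 = 196
R = √196 = 14  ⇒  r_B = 14 − 8 = 6

rB=6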